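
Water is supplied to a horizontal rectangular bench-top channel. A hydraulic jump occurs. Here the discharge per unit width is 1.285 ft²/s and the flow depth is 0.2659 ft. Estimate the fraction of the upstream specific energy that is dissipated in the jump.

ΔE/E₁ = 0.0393 (3.93%)

V₁ = q/y₁ = 1.285/0.2659 = 4.833 ft/s. Fr₁ = V₁/√(g·y₁) = 4.833/√(32.2×0.2659) = 1.652.
Bélanger equation: y₂/y₁ = ½[√(1 + 8Fr₁²) − 1] = ½[√22.822 − 1] = 1.889.
y₂ = 1.889 × 0.2659 = 0.5022 ft.
E₁ = y₁ + V₁²/2g = 0.6285 ft. ΔE = (y₂ − y₁)³/(4y₁y₂) = 0.02470 ft. ΔE/E₁ = 0.02470/0.6285 = 0.0393.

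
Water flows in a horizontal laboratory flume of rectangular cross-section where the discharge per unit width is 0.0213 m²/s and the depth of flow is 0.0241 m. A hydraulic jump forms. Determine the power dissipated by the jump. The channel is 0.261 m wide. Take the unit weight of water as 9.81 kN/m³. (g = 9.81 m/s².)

P = 0.000217 kW

V₁ = q/y₁ = 0.0213/0.0241 = 0.884 m/s. Fr₁ = V₁/√(g·y₁) = 0.884/√(9.81×0.0241) = 1.82.
Conjugate-depth relation: y₂/y₁ = ½[√(1 + 8Fr₁²) − 1] = ½[√27.43 − 1] = 2.12.
y₂ = 2.12 × 0.0241 = 0.0511 m.
V₂ = q/y₂ = 0.0213/0.0511 = 0.417 m/s. E₁ = y₁ + V₁²/2g = 0.0639 m; E₂ = y₂ + V₂²/2g = 0.0599 m. ΔE = E₁ − E₂ = 0.00398 m.
Q = q·b = 0.0213 × 0.261 = 0.00556 m³/s. P = γ·Q·ΔE = 9.81 × 0.00556 × 0.00398 = 0.000217 kW.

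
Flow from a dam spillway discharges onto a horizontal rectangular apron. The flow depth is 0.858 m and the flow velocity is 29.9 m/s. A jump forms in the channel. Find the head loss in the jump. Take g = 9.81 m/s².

ΔE = 34.1 m

Fr₁ = V₁/√(g·y₁) = 29.9/√(9.81×0.858) = 10.3.
Bélanger equation: y₂/y₁ = ½[√(1 + 8Fr₁²) − 1] = ½[√850.7 − 1] = 14.1.
y₂ = 14.1 × 0.858 = 12.1 m.
q = V₁·y₁ = 29.9 × 0.858 = 25.7 m²/s. V₂ = q/y₂ = 25.7/12.1 = 2.12 m/s. E₁ = y₁ + V₁²/2g = 46.4 m; E₂ = y₂ + V₂²/2g = 12.3 m. ΔE = E₁ − E₂ = 34.1 m.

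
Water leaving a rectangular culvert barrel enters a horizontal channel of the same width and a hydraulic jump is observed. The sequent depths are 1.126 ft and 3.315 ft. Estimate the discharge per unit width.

For a rectangular channel the momentum equation gives q² = ½·g·y₁·y₂·(y₁ + y₂) = ½×32.2×1.126×3.315×4.441 = 266.9.
q = √266.9 = 16.34 ft²/s.

q = 16.34 ft²/s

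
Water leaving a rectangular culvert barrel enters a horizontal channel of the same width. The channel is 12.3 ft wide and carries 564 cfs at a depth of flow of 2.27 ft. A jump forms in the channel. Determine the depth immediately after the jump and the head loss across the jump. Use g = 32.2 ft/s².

q = Q/b = 564/12.3 = 45.9 ft²/s; V₁ = q/y₁ = 20.2 ft/s. Fr₁ = V₁/√(g·y₁) = 2.36.
Bélanger equation: y₂/y₁ = ½[√(1 + 8Fr₁²) − 1] = ½[√45.66 − 1] = 2.88.
y₂ = 2.88 × 2.27 = 6.53 ft.
Head loss: ΔE = (y₂ − y₁)³/(4y₁y₂) = (6.53 − 2.27)³/(4×2.27×6.53) = 77.5/59.3 = 1.31 ft.

y₂ = 6.53 ft; ΔE = 1.31 ft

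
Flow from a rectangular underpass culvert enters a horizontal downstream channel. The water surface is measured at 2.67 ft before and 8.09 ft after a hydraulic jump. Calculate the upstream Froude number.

Fr₁ = 2.47

For a rectangular channel the momentum equation gives q² = ½·g·y₁·y₂·(y₁ + y₂) = ½×32.2×2.67×8.09×10.8 = 3742.
q = √3742 = 61.2 ft²/s.
V₁ = q/y₁ = 22.9 ft/s; Fr₁ = V₁/√(g·y₁) = 2.47.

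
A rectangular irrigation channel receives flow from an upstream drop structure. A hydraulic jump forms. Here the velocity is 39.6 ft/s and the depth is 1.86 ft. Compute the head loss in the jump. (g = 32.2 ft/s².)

ΔE = 13.1 ft

Fr₁ = V₁/√(g·y₁) = 39.6/√(32.2×1.86) = 5.12.
Bélanger equation: y₂/y₁ = ½[√(1 + 8Fr₁²) − 1] = ½[√210.5 − 1] = 6.75.
y₂ = 6.75 × 1.86 = 12.6 ft.
q = V₁·y₁ = 39.6 × 1.86 = 73.7 ft²/s. V₂ = q/y₂ = 73.7/12.6 = 5.86 ft/s. E₁ = y₁ + V₁²/2g = 26.2 ft; E₂ = y₂ + V₂²/2g = 13.1 ft. ΔE = E₁ − E₂ = 13.1 ft.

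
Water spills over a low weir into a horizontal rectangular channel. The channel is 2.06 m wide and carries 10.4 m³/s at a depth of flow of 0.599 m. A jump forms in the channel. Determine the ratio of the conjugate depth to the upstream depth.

q = Q/b = 10.4/2.06 = 5.05 m²/s; V₁ = q/y₁ = 8.43 m/s. Fr₁ = V₁/√(g·y₁) = 3.48.
From the momentum equation for a rectangular channel, y₂/y₁ = ½[√(1 + 8Fr₁²) − 1] = ½[√97.71 − 1] = 4.44.

y₂/y₁ = 4.44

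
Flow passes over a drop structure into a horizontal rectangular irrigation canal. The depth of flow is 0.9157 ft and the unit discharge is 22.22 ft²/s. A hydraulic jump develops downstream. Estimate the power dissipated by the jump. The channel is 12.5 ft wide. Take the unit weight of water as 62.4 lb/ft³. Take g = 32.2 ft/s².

P = 140.0 hp

V₁ = q/y₁ = 22.22/0.9157 = 24.27 ft/s. Fr₁ = V₁/√(g·y₁) = 24.27/√(32.2×0.9157) = 4.469.
Conjugate-depth relation: y₂/y₁ = ½[√(1 + 8Fr₁²) − 1] = ½[√160.76 − 1] = 5.840.
y₂ = 5.840 × 0.9157 = 5.347 ft.
V₂ = q/y₂ = 22.22/5.347 = 4.155 ft/s. E₁ = y₁ + V₁²/2g = 10.06 ft; E₂ = y₂ + V₂²/2g = 5.615 ft. ΔE = E₁ − E₂ = 4.443 ft.
Q = q·b = 22.22 × 12.5 = 277.8 cfs. P = γ·Q·ΔE/550 = 62.4 × 277.8 × 4.443 / 550 = 140.0 hp.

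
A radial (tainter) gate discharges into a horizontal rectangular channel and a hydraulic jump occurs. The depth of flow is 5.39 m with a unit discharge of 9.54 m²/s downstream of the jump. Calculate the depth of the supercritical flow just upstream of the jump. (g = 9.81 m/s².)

y₁ = 0.577 m

V₂ = q/y₂ = 9.54/5.39 = 1.77 m/s; Fr₂ = V₂/√(g·y₂) = 0.243.
Applying the sequent-depth relation in reverse, y₁/y₂ = ½[√(1 + 8Fr₂²) − 1] = ½[√1.474 − 1] = 0.107.
y₁ = 0.107 × 5.39 = 0.577 m.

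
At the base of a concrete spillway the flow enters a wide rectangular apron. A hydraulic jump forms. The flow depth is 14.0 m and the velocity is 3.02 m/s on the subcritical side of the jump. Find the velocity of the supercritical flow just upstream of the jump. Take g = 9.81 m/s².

Fr₂ = V₂/√(g·y₂) = 3.02/√(9.81×14.0) = 0.258.
Applying the sequent-depth relation in reverse, y₁/y₂ = ½[√(1 + 8Fr₂²) − 1] = ½[√1.531 − 1] = 0.119.
y₁ = 0.119 × 14.0 = 1.66 m.
V₁ = q/y₁ = 42.3/1.66 = 25.4 m/s.

V₁ = 25.4 m/s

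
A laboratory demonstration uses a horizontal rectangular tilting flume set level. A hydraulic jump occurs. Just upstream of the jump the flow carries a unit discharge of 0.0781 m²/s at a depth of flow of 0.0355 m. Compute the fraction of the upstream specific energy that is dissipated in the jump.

ΔE/E₁ = 0.359 (35.9%)

V₁ = q/y₁ = 0.0781/0.0355 = 2.20 m/s. Fr₁ = V₁/√(g·y₁) = 2.20/√(9.81×0.0355) = 3.73.
By Bélanger, y₂/y₁ = ½[√(1 + 8Fr₁²) − 1] = ½[√112.2 − 1] = 4.80.
y₂ = 4.80 × 0.0355 = 0.170 m.
E₁ = y₁ + V₁²/2g = 0.282 m. ΔE = (y₂ − y₁)³/(4y₁y₂) = 0.101 m. ΔE/E₁ = 0.101/0.282 = 0.359.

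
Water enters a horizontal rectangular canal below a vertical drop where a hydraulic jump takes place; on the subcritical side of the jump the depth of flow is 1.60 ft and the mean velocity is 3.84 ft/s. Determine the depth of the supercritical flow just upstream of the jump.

y₁ = 0.651 ft

Fr₂ = V₂/√(g·y₂) = 3.84/√(32.2×1.60) = 0.535.
The Bélanger relation is symmetric: y₁/y₂ = ½[√(1 + 8Fr₂²) − 1] = ½[√3.290 − 1] = 0.407.
y₁ = 0.407 × 1.60 = 0.651 ft.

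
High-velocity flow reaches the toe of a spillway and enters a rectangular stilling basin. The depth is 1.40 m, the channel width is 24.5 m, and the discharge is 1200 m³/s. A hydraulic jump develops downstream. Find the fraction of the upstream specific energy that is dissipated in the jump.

ΔE/E₁ = 0.712 (71.2%)

q = Q/b = 1200/24.5 = 49.0 m²/s; V₁ = q/y₁ = 35.0 m/s. Fr₁ = V₁/√(g·y₁) = 9.44.
Sequent-depth ratio: y₂/y₁ = ½[√(1 + 8Fr₁²) − 1] = ½[√714.0 − 1] = 12.9.
y₂ = 12.9 × 1.40 = 18.0 m.
E₁ = y₁ + V₁²/2g = 63.8 m. ΔE = (y₂ − y₁)³/(4y₁y₂) = 45.4 m. ΔE/E₁ = 45.4/63.8 = 0.712.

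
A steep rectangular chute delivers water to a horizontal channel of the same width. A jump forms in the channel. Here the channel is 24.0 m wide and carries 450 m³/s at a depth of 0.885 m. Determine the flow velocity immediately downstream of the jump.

q = Q/b = 450/24.0 = 18.8 m²/s; V₁ = q/y₁ = 21.2 m/s. Fr₁ = V₁/√(g·y₁) = 7.19.
By Bélanger, y₂/y₁ = ½[√(1 + 8Fr₁²) − 1] = ½[√414.6 − 1] = 9.68.
y₂ = 9.68 × 0.885 = 8.57 m.
V₂ = q/y₂ = 18.8/8.57 = 2.19 m/s.

V₂ = 2.19 m/s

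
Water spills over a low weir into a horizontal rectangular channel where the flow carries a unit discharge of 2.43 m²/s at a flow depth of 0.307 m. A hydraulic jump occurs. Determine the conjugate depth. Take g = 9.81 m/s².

V₁ = q/y₁ = 2.43/0.307 = 7.92 m/s. Fr₁ = V₁/√(g·y₁) = 7.92/√(9.81×0.307) = 4.56.
Sequent-depth ratio: y₂/y₁ = ½[√(1 + 8Fr₁²) − 1] = ½[√167.4 − 1] = 5.97.
y₂ = 5.97 × 0.307 = 1.83 m.

y₂ = 1.83 m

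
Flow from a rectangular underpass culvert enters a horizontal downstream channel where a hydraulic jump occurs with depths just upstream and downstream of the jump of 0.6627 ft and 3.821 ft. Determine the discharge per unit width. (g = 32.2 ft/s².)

q = 13.52 ft²/s

For a rectangular channel the momentum equation gives q² = ½·g·y₁·y₂·(y₁ + y₂) = ½×32.2×0.6627×3.821×4.484 = 182.8.
q = √182.8 = 13.52 ft²/s.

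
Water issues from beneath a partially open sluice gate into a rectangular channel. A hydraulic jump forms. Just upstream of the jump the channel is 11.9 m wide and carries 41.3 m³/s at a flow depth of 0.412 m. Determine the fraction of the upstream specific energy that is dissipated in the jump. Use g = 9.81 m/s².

ΔE/E₁ = 0.413 (41.3%)

q = Q/b = 41.3/11.9 = 3.47 m²/s; V₁ = q/y₁ = 8.42 m/s. Fr₁ = V₁/√(g·y₁) = 4.19.
Sequent-depth ratio: y₂/y₁ = ½[√(1 + 8Fr₁²) − 1] = ½[√141.5 − 1] = 5.45.
y₂ = 5.45 × 0.412 = 2.24 m.
E₁ = y₁ + V₁²/2g = 4.03 m. ΔE = (y₂ − y₁)³/(4y₁y₂) = 1.66 m. ΔE/E₁ = 1.66/4.03 = 0.413.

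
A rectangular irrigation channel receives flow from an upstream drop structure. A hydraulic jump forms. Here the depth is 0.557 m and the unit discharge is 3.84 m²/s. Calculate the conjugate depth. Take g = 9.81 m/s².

y₂ = 2.06 m

V₁ = q/y₁ = 3.84/0.557 = 6.89 m/s. Fr₁ = V₁/√(g·y₁) = 6.89/√(9.81×0.557) = 2.95.
Conjugate-depth relation: y₂/y₁ = ½[√(1 + 8Fr₁²) − 1] = ½[√70.59 − 1] = 3.70.
y₂ = 3.70 × 0.557 = 2.06 m.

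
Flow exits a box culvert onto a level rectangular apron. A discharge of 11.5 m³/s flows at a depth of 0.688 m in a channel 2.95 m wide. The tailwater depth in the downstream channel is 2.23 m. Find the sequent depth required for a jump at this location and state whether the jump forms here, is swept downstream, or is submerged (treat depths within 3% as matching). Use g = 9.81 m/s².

y₂ = 1.81 m; the jump is submerged

q = Q/b = 11.5/2.95 = 3.90 m²/s; V₁ = q/y₁ = 5.67 m/s. Fr₁ = V₁/√(g·y₁) = 2.18.
From the momentum equation for a rectangular channel, y₂/y₁ = ½[√(1 + 8Fr₁²) − 1] = ½[√39.05 − 1] = 2.62.
y₂ = 2.62 × 0.688 = 1.81 m.
Tailwater y_tw = 2.23 m: y_tw > y₂, so the jump is submerged.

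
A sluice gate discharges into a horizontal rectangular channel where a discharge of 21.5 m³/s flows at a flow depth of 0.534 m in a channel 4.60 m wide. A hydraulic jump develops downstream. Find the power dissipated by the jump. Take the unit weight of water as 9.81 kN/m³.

P = 347 kW

q = Q/b = 21.5/4.60 = 4.67 m²/s; V₁ = q/y₁ = 8.75 m/s. Fr₁ = V₁/√(g·y₁) = 3.82.
Sequent-depth ratio: y₂/y₁ = ½[√(1 + 8Fr₁²) − 1] = ½[√118.0 − 1] = 4.93.
y₂ = 4.93 × 0.534 = 2.63 m.
V₂ = q/y₂ = 4.67/2.63 = 1.77 m/s. E₁ = y₁ + V₁²/2g = 4.44 m; E₂ = y₂ + V₂²/2g = 2.79 m. ΔE = E₁ − E₂ = 1.64 m.
P = γ·Q·ΔE = 9.81 × 21.5 × 1.64 = 347 kW.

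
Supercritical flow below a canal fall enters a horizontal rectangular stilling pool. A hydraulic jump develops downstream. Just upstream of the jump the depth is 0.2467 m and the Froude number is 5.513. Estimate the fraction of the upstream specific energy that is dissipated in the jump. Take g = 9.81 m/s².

Fr₁ = 5.513 (given).
By Bélanger, y₂/y₁ = ½[√(1 + 8Fr₁²) − 1] = ½[√244.15 − 1] = 7.313.
y₂ = 7.313 × 0.2467 = 1.804 m.
E₁ = y₁(1 + Fr₁²/2) = 0.2467×(1 + 5.513²/2) = 3.996 m. ΔE = (y₂ − y₁)³/(4y₁y₂) = 2.122 m. ΔE/E₁ = 2.122/3.996 = 0.531.

ΔE/E₁ = 0.531 (53.1%)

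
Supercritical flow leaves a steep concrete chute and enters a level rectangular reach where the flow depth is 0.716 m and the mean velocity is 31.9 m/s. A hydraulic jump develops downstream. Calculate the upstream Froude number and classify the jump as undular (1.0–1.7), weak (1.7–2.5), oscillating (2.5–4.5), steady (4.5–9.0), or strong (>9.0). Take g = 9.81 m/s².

Fr₁ = 12.0; strong jump

Fr₁ = V₁/√(g·y₁) = 31.9/√(9.81×0.716) = 12.0.
Fr₁ = 12.0 lies in the strong range.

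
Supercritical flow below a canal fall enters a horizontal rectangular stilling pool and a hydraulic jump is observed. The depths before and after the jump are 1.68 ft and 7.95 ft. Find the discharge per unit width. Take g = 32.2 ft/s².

For a rectangular channel the momentum equation gives q² = ½·g·y₁·y₂·(y₁ + y₂) = ½×32.2×1.68×7.95×9.63 = 2071.
q = √2071 = 45.5 ft²/s.

q = 45.5 ft²/s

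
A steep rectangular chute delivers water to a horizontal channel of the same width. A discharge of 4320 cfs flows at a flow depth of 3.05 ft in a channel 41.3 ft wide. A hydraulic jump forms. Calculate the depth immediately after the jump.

y₂ = 13.5 ft

q = Q/b = 4320/41.3 = 105 ft²/s; V₁ = q/y₁ = 34.3 ft/s. Fr₁ = V₁/√(g·y₁) = 3.46.
From the momentum equation for a rectangular channel, y₂/y₁ = ½[√(1 + 8Fr₁²) − 1] = ½[√96.81 − 1] = 4.42.
y₂ = 4.42 × 3.05 = 13.5 ft.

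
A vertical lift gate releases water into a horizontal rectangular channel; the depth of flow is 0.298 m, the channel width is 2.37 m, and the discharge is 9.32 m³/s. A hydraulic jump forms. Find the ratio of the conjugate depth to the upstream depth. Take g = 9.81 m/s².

q = Q/b = 9.32/2.37 = 3.93 m²/s; V₁ = q/y₁ = 13.2 m/s. Fr₁ = V₁/√(g·y₁) = 7.72.
Sequent-depth ratio: y₂/y₁ = ½[√(1 + 8Fr₁²) − 1] = ½[√477.5 − 1] = 10.4.

y₂/y₁ = 10.4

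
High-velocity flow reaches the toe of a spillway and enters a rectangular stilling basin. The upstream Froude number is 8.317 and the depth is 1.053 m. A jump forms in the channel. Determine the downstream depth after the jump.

Fr₁ = 8.317 (given).
From the momentum equation for a rectangular channel, y₂/y₁ = ½[√(1 + 8Fr₁²) − 1] = ½[√554.38 − 1] = 11.27.
y₂ = 11.27 × 1.053 = 11.87 m.

y₂ = 11.87 m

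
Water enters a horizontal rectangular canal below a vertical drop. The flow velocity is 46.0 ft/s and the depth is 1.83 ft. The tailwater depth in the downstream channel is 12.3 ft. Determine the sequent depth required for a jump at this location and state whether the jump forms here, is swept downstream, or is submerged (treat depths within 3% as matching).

Fr₁ = V₁/√(g·y₁) = 46.0/√(32.2×1.83) = 5.99.
Sequent-depth ratio: y₂/y₁ = ½[√(1 + 8Fr₁²) − 1] = ½[√288.3 − 1] = 7.99.
y₂ = 7.99 × 1.83 = 14.6 ft.
Tailwater y_tw = 12.3 ft: y_tw < y₂, so the jump is swept downstream.

y₂ = 14.6 ft; the jump is swept downstream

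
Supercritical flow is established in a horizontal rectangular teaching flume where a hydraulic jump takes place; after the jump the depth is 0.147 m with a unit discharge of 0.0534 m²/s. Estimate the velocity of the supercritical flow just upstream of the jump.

V₁ = 2.30 m/s

V₂ = q/y₂ = 0.0534/0.147 = 0.363 m/s; Fr₂ = V₂/√(g·y₂) = 0.303.
From the momentum equation (using Fr₂), y₁/y₂ = ½[√(1 + 8Fr₂²) − 1] = ½[√1.732 − 1] = 0.158.
y₁ = 0.158 × 0.147 = 0.0232 m.
V₁ = q/y₁ = 0.0534/0.0232 = 2.30 m/s.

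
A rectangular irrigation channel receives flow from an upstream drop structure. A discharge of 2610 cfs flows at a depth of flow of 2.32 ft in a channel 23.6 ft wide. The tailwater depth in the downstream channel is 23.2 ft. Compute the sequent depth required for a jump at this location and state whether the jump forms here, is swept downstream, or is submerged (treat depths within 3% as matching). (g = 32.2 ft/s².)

y₂ = 17.0 ft; the jump is submerged

q = Q/b = 2610/23.6 = 111 ft²/s; V₁ = q/y₁ = 47.7 ft/s. Fr₁ = V₁/√(g·y₁) = 5.52.
By Bélanger, y₂/y₁ = ½[√(1 + 8Fr₁²) − 1] = ½[√244.3 − 1] = 7.32.
y₂ = 7.32 × 2.32 = 17.0 ft.
Tailwater y_tw = 23.2 ft: y_tw > y₂, so the jump is submerged.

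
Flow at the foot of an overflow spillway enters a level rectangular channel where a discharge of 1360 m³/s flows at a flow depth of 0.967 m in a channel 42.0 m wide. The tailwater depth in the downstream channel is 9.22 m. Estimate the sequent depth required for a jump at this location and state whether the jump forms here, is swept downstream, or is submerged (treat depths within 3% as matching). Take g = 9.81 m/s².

q = Q/b = 1360/42.0 = 32.4 m²/s; V₁ = q/y₁ = 33.5 m/s. Fr₁ = V₁/√(g·y₁) = 10.9.
Conjugate-depth relation: y₂/y₁ = ½[√(1 + 8Fr₁²) − 1] = ½[√946.6 − 1] = 14.9.
y₂ = 14.9 × 0.967 = 14.4 m.
Tailwater y_tw = 9.22 m: y_tw < y₂, so the jump is swept downstream.

y₂ = 14.4 m; the jump is swept downstream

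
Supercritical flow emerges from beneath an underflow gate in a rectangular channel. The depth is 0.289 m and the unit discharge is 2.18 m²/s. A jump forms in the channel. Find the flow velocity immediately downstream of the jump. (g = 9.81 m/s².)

V₂ = 1.29 m/s

V₁ = q/y₁ = 2.18/0.289 = 7.54 m/s. Fr₁ = V₁/√(g·y₁) = 7.54/√(9.81×0.289) = 4.48.
Bélanger equation: y₂/y₁ = ½[√(1 + 8Fr₁²) − 1] = ½[√161.6 − 1] = 5.86.
y₂ = 5.86 × 0.289 = 1.69 m.
V₂ = q/y₂ = 2.18/1.69 = 1.29 m/s.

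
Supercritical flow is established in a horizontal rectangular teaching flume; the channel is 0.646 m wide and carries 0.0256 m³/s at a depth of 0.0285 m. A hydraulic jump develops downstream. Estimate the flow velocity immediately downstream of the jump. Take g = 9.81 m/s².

q = Q/b = 0.0256/0.646 = 0.0396 m²/s; V₁ = q/y₁ = 1.39 m/s. Fr₁ = V₁/√(g·y₁) = 2.63.
Conjugate-depth relation: y₂/y₁ = ½[√(1 + 8Fr₁²) − 1] = ½[√56.32 − 1] = 3.25.
y₂ = 3.25 × 0.0285 = 0.0927 m.
V₂ = q/y₂ = 0.0396/0.0927 = 0.428 m/s.

V₂ = 0.428 m/s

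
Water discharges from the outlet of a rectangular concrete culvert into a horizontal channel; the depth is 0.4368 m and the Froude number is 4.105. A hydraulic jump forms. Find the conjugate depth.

Fr₁ = 4.105 (given).
Bélanger equation: y₂/y₁ = ½[√(1 + 8Fr₁²) − 1] = ½[√135.81 − 1] = 5.327.
y₂ = 5.327 × 0.4368 = 2.327 m.

y₂ = 2.327 m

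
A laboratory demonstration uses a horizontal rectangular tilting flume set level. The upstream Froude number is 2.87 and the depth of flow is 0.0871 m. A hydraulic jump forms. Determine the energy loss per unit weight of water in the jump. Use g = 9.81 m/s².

Fr₁ = 2.87 (given).
By Bélanger, y₂/y₁ = ½[√(1 + 8Fr₁²) − 1] = ½[√66.90 − 1] = 3.59.
y₂ = 3.59 × 0.0871 = 0.313 m.
V₁ = Fr₁·√(g·y₁) = 2.87×√(9.81×0.0871) = 2.65 m/s; q = V₁·y₁ = 0.231 m²/s. V₂ = q/y₂ = 0.231/0.313 = 0.739 m/s. E₁ = y₁ + V₁²/2g = 0.446 m; E₂ = y₂ + V₂²/2g = 0.340 m. ΔE = E₁ − E₂ = 0.105 m.

ΔE = 0.105 m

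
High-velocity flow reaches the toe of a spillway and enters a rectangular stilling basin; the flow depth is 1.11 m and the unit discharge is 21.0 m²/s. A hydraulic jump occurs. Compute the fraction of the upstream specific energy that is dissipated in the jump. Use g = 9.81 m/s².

V₁ = q/y₁ = 21.0/1.11 = 18.9 m/s. Fr₁ = V₁/√(g·y₁) = 18.9/√(9.81×1.11) = 5.73.
Conjugate-depth relation: y₂/y₁ = ½[√(1 + 8Fr₁²) − 1] = ½[√264.0 − 1] = 7.62.
y₂ = 7.62 × 1.11 = 8.46 m.
E₁ = y₁ + V₁²/2g = 19.4 m. ΔE = (y₂ − y₁)³/(4y₁y₂) = 10.6 m. ΔE/E₁ = 10.6/19.4 = 0.547.

ΔE/E₁ = 0.547 (54.7%)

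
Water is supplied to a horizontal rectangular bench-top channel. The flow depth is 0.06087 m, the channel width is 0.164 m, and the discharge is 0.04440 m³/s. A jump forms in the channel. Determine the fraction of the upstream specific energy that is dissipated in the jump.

q = Q/b = 0.04440/0.164 = 0.2707 m²/s; V₁ = q/y₁ = 4.448 m/s. Fr₁ = V₁/√(g·y₁) = 5.756.
Conjugate-depth relation: y₂/y₁ = ½[√(1 + 8Fr₁²) − 1] = ½[√266.03 − 1] = 7.655.
y₂ = 7.655 × 0.06087 = 0.4660 m.
E₁ = y₁ + V₁²/2g = 1.069 m. ΔE = (y₂ − y₁)³/(4y₁y₂) = 0.5860 m. ΔE/E₁ = 0.5860/1.069 = 0.548.

ΔE/E₁ = 0.548 (54.8%)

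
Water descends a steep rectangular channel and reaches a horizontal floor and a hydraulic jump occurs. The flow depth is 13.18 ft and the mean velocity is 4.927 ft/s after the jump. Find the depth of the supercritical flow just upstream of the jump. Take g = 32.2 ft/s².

Fr₂ = V₂/√(g·y₂) = 4.927/√(32.2×13.18) = 0.2392.
The Bélanger relation is symmetric: y₁/y₂ = ½[√(1 + 8Fr₂²) − 1] = ½[√1.4576 − 1] = 0.1037.
y₁ = 0.1037 × 13.18 = 1.366 ft.

y₁ = 1.366 ft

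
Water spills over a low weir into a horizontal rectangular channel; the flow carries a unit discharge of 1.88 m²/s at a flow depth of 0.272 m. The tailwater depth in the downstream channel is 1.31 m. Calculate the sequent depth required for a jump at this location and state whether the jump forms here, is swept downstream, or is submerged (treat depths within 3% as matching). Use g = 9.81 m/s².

y₂ = 1.50 m; the jump is swept downstream

V₁ = q/y₁ = 1.88/0.272 = 6.91 m/s. Fr₁ = V₁/√(g·y₁) = 6.91/√(9.81×0.272) = 4.23.
Sequent-depth ratio: y₂/y₁ = ½[√(1 + 8Fr₁²) − 1] = ½[√144.2 − 1] = 5.50.
y₂ = 5.50 × 0.272 = 1.50 m.
Tailwater y_tw = 1.31 m: y_tw < y₂, so the jump is swept downstream.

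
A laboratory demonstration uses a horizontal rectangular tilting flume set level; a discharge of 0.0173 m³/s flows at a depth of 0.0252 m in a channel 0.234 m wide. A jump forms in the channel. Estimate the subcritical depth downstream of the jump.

q = Q/b = 0.0173/0.234 = 0.0739 m²/s; V₁ = q/y₁ = 2.93 m/s. Fr₁ = V₁/√(g·y₁) = 5.90.
From the momentum equation for a rectangular channel, y₂/y₁ = ½[√(1 + 8Fr₁²) − 1] = ½[√279.5 − 1] = 7.86.
y₂ = 7.86 × 0.0252 = 0.198 m.

y₂ = 0.198 m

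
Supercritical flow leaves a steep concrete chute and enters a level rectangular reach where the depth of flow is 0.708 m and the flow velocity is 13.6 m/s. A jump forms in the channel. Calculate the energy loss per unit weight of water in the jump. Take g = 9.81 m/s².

Fr₁ = V₁/√(g·y₁) = 13.6/√(9.81×0.708) = 5.16.
Conjugate-depth relation: y₂/y₁ = ½[√(1 + 8Fr₁²) − 1] = ½[√214.0 − 1] = 6.82.
y₂ = 6.82 × 0.708 = 4.83 m.
Head loss: ΔE = (y₂ − y₁)³/(4y₁y₂) = (4.83 − 0.708)³/(4×0.708×4.83) = 69.8/13.7 = 5.11 m.

ΔE = 5.11 m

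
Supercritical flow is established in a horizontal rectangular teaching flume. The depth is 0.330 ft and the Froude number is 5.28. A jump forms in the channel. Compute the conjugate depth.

Fr₁ = 5.28 (given).
From the momentum equation for a rectangular channel, y₂/y₁ = ½[√(1 + 8Fr₁²) − 1] = ½[√224.0 − 1] = 6.98.
y₂ = 6.98 × 0.330 = 2.30 ft.

y₂ = 2.30 ft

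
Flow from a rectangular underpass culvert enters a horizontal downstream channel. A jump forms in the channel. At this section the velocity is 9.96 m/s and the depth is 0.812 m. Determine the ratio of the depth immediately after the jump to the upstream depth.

y₂/y₁ = 4.52

Fr₁ = V₁/√(g·y₁) = 9.96/√(9.81×0.812) = 3.53.
From the momentum equation for a rectangular channel, y₂/y₁ = ½[√(1 + 8Fr₁²) − 1] = ½[√100.6 − 1] = 4.52.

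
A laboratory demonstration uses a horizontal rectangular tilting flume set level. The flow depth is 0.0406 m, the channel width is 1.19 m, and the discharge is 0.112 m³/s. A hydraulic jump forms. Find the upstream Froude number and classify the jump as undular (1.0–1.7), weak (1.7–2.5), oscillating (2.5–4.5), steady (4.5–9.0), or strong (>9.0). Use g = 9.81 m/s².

q = Q/b = 0.112/1.19 = 0.0941 m²/s; V₁ = q/y₁ = 2.32 m/s. Fr₁ = V₁/√(g·y₁) = 3.67.
Fr₁ = 3.67 lies in the oscillating range.

Fr₁ = 3.67; oscillating jump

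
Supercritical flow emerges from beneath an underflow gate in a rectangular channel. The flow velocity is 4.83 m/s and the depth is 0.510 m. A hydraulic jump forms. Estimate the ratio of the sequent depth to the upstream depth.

y₂/y₁ = 2.59

Fr₁ = V₁/√(g·y₁) = 4.83/√(9.81×0.510) = 2.16.
By Bélanger, y₂/y₁ = ½[√(1 + 8Fr₁²) − 1] = ½[√38.30 − 1] = 2.59.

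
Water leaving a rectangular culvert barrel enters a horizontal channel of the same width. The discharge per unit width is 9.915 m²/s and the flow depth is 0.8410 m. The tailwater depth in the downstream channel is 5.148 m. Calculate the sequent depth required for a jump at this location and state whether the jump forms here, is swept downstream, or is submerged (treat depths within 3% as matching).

y₂ = 4.479 m; the jump is submerged

V₁ = q/y₁ = 9.915/0.8410 = 11.79 m/s. Fr₁ = V₁/√(g·y₁) = 11.79/√(9.81×0.8410) = 4.105.
Conjugate-depth relation: y₂/y₁ = ½[√(1 + 8Fr₁²) − 1] = ½[√135.78 − 1] = 5.326.
y₂ = 5.326 × 0.8410 = 4.479 m.
Tailwater y_tw = 5.148 m: y_tw > y₂, so the jump is submerged.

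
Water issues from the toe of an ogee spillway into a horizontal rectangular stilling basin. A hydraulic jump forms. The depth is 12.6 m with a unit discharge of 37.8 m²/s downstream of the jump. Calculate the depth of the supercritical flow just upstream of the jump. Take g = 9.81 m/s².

y₁ = 1.63 m

V₂ = q/y₂ = 37.8/12.6 = 3.00 m/s; Fr₂ = V₂/√(g·y₂) = 0.270.
Applying the sequent-depth relation in reverse, y₁/y₂ = ½[√(1 + 8Fr₂²) − 1] = ½[√1.582 − 1] = 0.129.
y₁ = 0.129 × 12.6 = 1.63 m.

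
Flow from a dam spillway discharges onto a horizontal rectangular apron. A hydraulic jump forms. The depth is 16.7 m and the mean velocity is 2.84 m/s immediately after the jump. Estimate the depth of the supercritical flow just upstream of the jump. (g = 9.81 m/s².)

y₁ = 1.51 m

Fr₂ = V₂/√(g·y₂) = 2.84/√(9.81×16.7) = 0.222.
From the momentum equation (using Fr₂), y₁/y₂ = ½[√(1 + 8Fr₂²) − 1] = ½[√1.394 − 1] = 0.0903.
y₁ = 0.0903 × 16.7 = 1.51 m.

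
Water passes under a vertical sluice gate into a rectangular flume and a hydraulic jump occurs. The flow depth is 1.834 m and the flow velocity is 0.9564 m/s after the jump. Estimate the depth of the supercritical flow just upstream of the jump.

Fr₂ = V₂/√(g·y₂) = 0.9564/√(9.81×1.834) = 0.2255.
Applying the sequent-depth relation in reverse, y₁/y₂ = ½[√(1 + 8Fr₂²) − 1] = ½[√1.4067 − 1] = 0.09303.
y₁ = 0.09303 × 1.834 = 0.1706 m.

y₁ = 0.1706 m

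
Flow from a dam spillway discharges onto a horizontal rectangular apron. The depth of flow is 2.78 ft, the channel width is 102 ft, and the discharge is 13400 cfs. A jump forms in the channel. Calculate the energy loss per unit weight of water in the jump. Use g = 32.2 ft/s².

q = Q/b = 13400/102 = 131 ft²/s; V₁ = q/y₁ = 47.3 ft/s. Fr₁ = V₁/√(g·y₁) = 4.99.
Sequent-depth ratio: y₂/y₁ = ½[√(1 + 8Fr₁²) − 1] = ½[√200.6 − 1] = 6.58.
y₂ = 6.58 × 2.78 = 18.3 ft.
Head loss: ΔE = (y₂ − y₁)³/(4y₁y₂) = (18.3 − 2.78)³/(4×2.78×18.3) = 3735/203 = 18.4 ft.

ΔE = 18.4 ft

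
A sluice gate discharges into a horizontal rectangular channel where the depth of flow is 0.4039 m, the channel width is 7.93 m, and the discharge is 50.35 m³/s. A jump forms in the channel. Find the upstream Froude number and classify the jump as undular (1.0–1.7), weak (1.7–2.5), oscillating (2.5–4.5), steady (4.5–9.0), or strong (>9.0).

q = Q/b = 50.35/7.93 = 6.349 m²/s; V₁ = q/y₁ = 15.72 m/s. Fr₁ = V₁/√(g·y₁) = 7.897.
Fr₁ = 7.897 lies in the steady range.

Fr₁ = 7.897; steady jump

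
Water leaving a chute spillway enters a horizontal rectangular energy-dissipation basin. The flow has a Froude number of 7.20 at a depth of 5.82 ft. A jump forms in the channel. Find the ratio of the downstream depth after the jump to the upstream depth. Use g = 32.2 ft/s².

Fr₁ = 7.20 (given).
Conjugate-depth relation: y₂/y₁ = ½[√(1 + 8Fr₁²) − 1] = ½[√415.7 − 1] = 9.69.

y₂/y₁ = 9.69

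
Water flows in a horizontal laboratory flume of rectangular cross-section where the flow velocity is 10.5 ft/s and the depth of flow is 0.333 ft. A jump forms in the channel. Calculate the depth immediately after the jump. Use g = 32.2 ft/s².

Fr₁ = V₁/√(g·y₁) = 10.5/√(32.2×0.333) = 3.21.
Conjugate-depth relation: y₂/y₁ = ½[√(1 + 8Fr₁²) − 1] = ½[√83.26 − 1] = 4.06.
y₂ = 4.06 × 0.333 = 1.35 ft.

y₂ = 1.35 ft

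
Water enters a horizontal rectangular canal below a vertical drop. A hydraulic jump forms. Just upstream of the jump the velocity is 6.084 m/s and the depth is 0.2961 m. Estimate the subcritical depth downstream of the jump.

y₂ = 1.354 m

Fr₁ = V₁/√(g·y₁) = 6.084/√(9.81×0.2961) = 3.570.
From the momentum equation for a rectangular channel, y₂/y₁ = ½[√(1 + 8Fr₁²) − 1] = ½[√102.94 − 1] = 4.573.
y₂ = 4.573 × 0.2961 = 1.354 m.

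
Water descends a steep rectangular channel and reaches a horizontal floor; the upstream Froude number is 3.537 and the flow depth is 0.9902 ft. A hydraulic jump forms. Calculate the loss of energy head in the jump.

Fr₁ = 3.537 (given).
Sequent-depth ratio: y₂/y₁ = ½[√(1 + 8Fr₁²) − 1] = ½[√101.08 − 1] = 4.527.
y₂ = 4.527 × 0.9902 = 4.483 ft.
Head loss: ΔE = (y₂ − y₁)³/(4y₁y₂) = (4.483 − 0.9902)³/(4×0.9902×4.483) = 42.60/17.75 = 2.399 ft.

ΔE = 2.399 ft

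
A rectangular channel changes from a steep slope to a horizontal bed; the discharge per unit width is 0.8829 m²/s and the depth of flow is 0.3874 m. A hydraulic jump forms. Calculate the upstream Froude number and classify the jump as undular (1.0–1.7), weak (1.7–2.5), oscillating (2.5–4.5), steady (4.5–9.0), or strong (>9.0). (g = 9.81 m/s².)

Fr₁ = 1.169; undular jump

V₁ = q/y₁ = 0.8829/0.3874 = 2.279 m/s. Fr₁ = V₁/√(g·y₁) = 2.279/√(9.81×0.3874) = 1.169.
Fr₁ = 1.169 lies in the undular range.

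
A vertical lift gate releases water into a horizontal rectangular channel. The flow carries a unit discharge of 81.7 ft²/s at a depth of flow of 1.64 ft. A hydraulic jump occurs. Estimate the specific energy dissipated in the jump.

ΔE = 24.6 ft

V₁ = q/y₁ = 81.7/1.64 = 49.8 ft/s. Fr₁ = V₁/√(g·y₁) = 49.8/√(32.2×1.64) = 6.86.
Conjugate-depth relation: y₂/y₁ = ½[√(1 + 8Fr₁²) − 1] = ½[√377.0 − 1] = 9.21.
y₂ = 9.21 × 1.64 = 15.1 ft.
V₂ = q/y₂ = 81.7/15.1 = 5.41 ft/s. E₁ = y₁ + V₁²/2g = 40.2 ft; E₂ = y₂ + V₂²/2g = 15.6 ft. ΔE = E₁ − E₂ = 24.6 ft.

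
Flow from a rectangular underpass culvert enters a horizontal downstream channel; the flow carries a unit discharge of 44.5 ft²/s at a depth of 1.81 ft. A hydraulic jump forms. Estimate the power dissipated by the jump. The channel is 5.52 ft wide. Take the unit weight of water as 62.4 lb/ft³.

P = 90.4 hp

V₁ = q/y₁ = 44.5/1.81 = 24.6 ft/s. Fr₁ = V₁/√(g·y₁) = 24.6/√(32.2×1.81) = 3.22.
By Bélanger, y₂/y₁ = ½[√(1 + 8Fr₁²) − 1] = ½[√83.97 − 1] = 4.08.
y₂ = 4.08 × 1.81 = 7.39 ft.
V₂ = q/y₂ = 44.5/7.39 = 6.02 ft/s. E₁ = y₁ + V₁²/2g = 11.2 ft; E₂ = y₂ + V₂²/2g = 7.95 ft. ΔE = E₁ − E₂ = 3.24 ft.
Q = q·b = 44.5 × 5.52 = 246 cfs. P = γ·Q·ΔE/550 = 62.4 × 246 × 3.24 / 550 = 90.4 hp.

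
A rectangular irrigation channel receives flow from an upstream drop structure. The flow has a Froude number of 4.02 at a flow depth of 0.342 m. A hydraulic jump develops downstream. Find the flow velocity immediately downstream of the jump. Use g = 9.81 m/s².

Fr₁ = 4.02 (given).
Conjugate-depth relation: y₂/y₁ = ½[√(1 + 8Fr₁²) − 1] = ½[√130.3 − 1] = 5.21.
y₂ = 5.21 × 0.342 = 1.78 m.
V₁ = Fr₁·√(g·y₁) = 4.02×√(9.81×0.342) = 7.36 m/s; q = V₁·y₁ = 2.52 m²/s.
V₂ = q/y₂ = 2.52/1.78 = 1.41 m/s.

V₂ = 1.41 m/s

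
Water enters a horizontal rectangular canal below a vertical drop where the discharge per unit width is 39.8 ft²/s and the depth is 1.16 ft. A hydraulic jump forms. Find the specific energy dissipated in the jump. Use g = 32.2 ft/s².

V₁ = q/y₁ = 39.8/1.16 = 34.3 ft/s. Fr₁ = V₁/√(g·y₁) = 34.3/√(32.2×1.16) = 5.61.
Conjugate-depth relation: y₂/y₁ = ½[√(1 + 8Fr₁²) − 1] = ½[√253.1 − 1] = 7.46.
y₂ = 7.46 × 1.16 = 8.65 ft.
V₂ = q/y₂ = 39.8/8.65 = 4.60 ft/s. E₁ = y₁ + V₁²/2g = 19.4 ft; E₂ = y₂ + V₂²/2g = 8.98 ft. ΔE = E₁ − E₂ = 10.5 ft.

ΔE = 10.5 ft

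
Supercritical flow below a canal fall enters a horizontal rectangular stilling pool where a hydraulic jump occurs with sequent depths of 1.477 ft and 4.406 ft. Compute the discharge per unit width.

For a rectangular channel the momentum equation gives q² = ½·g·y₁·y₂·(y₁ + y₂) = ½×32.2×1.477×4.406×5.883 = 616.4.
q = √616.4 = 24.83 ft²/s.

q = 24.83 ft²/s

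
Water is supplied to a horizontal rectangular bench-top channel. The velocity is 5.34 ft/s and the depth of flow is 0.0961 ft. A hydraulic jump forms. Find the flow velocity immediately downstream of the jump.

Fr₁ = V₁/√(g·y₁) = 5.34/√(32.2×0.0961) = 3.04.
By Bélanger, y₂/y₁ = ½[√(1 + 8Fr₁²) − 1] = ½[√74.72 − 1] = 3.82.
y₂ = 3.82 × 0.0961 = 0.367 ft.
q = V₁·y₁ = 5.34 × 0.0961 = 0.513 ft²/s.
V₂ = q/y₂ = 0.513/0.367 = 1.40 ft/s.

V₂ = 1.40 ft/s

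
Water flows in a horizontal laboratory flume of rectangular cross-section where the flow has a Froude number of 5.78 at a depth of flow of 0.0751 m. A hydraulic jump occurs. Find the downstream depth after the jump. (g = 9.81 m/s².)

y₂ = 0.577 m

Fr₁ = 5.78 (given).
Bélanger equation: y₂/y₁ = ½[√(1 + 8Fr₁²) − 1] = ½[√268.3 − 1] = 7.69.
y₂ = 7.69 × 0.0751 = 0.577 m.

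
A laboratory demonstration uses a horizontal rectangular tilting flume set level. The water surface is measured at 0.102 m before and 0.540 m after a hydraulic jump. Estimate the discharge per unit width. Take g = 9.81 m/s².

For a rectangular channel the momentum equation gives q² = ½·g·y₁·y₂·(y₁ + y₂) = ½×9.81×0.102×0.540×0.642 = 0.173.
q = √0.173 = 0.416 m²/s.

q = 0.416 m²/s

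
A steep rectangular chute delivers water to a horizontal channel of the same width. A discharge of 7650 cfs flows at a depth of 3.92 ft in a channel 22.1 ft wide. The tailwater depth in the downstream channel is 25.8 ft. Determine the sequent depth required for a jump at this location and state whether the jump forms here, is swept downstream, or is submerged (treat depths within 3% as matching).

q = Q/b = 7650/22.1 = 346 ft²/s; V₁ = q/y₁ = 88.3 ft/s. Fr₁ = V₁/√(g·y₁) = 7.86.
By Bélanger, y₂/y₁ = ½[√(1 + 8Fr₁²) − 1] = ½[√495.2 − 1] = 10.6.
y₂ = 10.6 × 3.92 = 41.7 ft.
Tailwater y_tw = 25.8 ft: y_tw < y₂, so the jump is swept downstream.

y₂ = 41.7 ft; the jump is swept downstream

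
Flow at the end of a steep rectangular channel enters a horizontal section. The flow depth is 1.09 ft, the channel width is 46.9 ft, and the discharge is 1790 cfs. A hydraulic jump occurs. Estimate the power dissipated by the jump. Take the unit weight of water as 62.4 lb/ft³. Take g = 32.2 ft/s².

q = Q/b = 1790/46.9 = 38.2 ft²/s; V₁ = q/y₁ = 35.0 ft/s. Fr₁ = V₁/√(g·y₁) = 5.91.
Bélanger equation: y₂/y₁ = ½[√(1 + 8Fr₁²) − 1] = ½[√280.5 − 1] = 7.87.
y₂ = 7.87 × 1.09 = 8.58 ft.
Head loss: ΔE = (y₂ − y₁)³/(4y₁y₂) = (8.58 − 1.09)³/(4×1.09×8.58) = 421/37.4 = 11.2 ft.
P = γ·Q·ΔE/550 = 62.4 × 1790 × 11.2 / 550 = 2282 hp.

P = 2282 hp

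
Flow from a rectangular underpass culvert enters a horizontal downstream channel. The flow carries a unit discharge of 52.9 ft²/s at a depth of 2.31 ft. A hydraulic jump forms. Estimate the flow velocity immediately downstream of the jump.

V₂ = 6.96 ft/s

V₁ = q/y₁ = 52.9/2.31 = 22.9 ft/s. Fr₁ = V₁/√(g·y₁) = 22.9/√(32.2×2.31) = 2.66.
Conjugate-depth relation: y₂/y₁ = ½[√(1 + 8Fr₁²) − 1] = ½[√57.40 − 1] = 3.29.
y₂ = 3.29 × 2.31 = 7.60 ft.
V₂ = q/y₂ = 52.9/7.60 = 6.96 ft/s.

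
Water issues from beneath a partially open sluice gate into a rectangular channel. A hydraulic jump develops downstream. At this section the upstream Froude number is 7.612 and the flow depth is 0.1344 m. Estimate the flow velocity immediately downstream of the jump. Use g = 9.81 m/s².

V₂ = 0.8505 m/s

Fr₁ = 7.612 (given).
Sequent-depth ratio: y₂/y₁ = ½[√(1 + 8Fr₁²) − 1] = ½[√464.54 − 1] = 10.28.
y₂ = 10.28 × 0.1344 = 1.381 m.
V₁ = Fr₁·√(g·y₁) = 7.612×√(9.81×0.1344) = 8.740 m/s; q = V₁·y₁ = 1.175 m²/s.
V₂ = q/y₂ = 1.175/1.381 = 0.8505 m/s.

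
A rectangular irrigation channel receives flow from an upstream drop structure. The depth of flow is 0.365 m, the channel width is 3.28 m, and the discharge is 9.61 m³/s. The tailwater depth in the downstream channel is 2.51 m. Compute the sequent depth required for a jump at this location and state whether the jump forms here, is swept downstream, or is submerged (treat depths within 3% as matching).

q = Q/b = 9.61/3.28 = 2.93 m²/s; V₁ = q/y₁ = 8.03 m/s. Fr₁ = V₁/√(g·y₁) = 4.24.
Bélanger equation: y₂/y₁ = ½[√(1 + 8Fr₁²) − 1] = ½[√145.0 − 1] = 5.52.
y₂ = 5.52 × 0.365 = 2.01 m.
Tailwater y_tw = 2.51 m: y_tw > y₂, so the jump is submerged.

y₂ = 2.01 m; the jump is submerged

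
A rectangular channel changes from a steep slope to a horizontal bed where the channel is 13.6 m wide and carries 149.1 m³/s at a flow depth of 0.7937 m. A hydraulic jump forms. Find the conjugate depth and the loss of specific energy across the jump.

y₂ = 5.174 m; ΔE = 5.116 m

q = Q/b = 149.1/13.6 = 10.96 m²/s; V₁ = q/y₁ = 13.81 m/s. Fr₁ = V₁/√(g·y₁) = 4.950.
By Bélanger, y₂/y₁ = ½[√(1 + 8Fr₁²) − 1] = ½[√197.03 − 1] = 6.518.
y₂ = 6.518 × 0.7937 = 5.174 m.
Head loss: ΔE = (y₂ − y₁)³/(4y₁y₂) = (5.174 − 0.7937)³/(4×0.7937×5.174) = 84.03/16.43 = 5.116 m.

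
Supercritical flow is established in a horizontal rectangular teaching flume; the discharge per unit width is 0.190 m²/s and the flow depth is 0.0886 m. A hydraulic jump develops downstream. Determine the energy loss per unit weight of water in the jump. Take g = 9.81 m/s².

V₁ = q/y₁ = 0.190/0.0886 = 2.14 m/s. Fr₁ = V₁/√(g·y₁) = 2.14/√(9.81×0.0886) = 2.30.
Sequent-depth ratio: y₂/y₁ = ½[√(1 + 8Fr₁²) − 1] = ½[√43.33 − 1] = 2.79.
y₂ = 2.79 × 0.0886 = 0.247 m.
Head loss: ΔE = (y₂ − y₁)³/(4y₁y₂) = (0.247 − 0.0886)³/(4×0.0886×0.247) = 0.00400/0.0876 = 0.0456 m.

ΔE = 0.0456 m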